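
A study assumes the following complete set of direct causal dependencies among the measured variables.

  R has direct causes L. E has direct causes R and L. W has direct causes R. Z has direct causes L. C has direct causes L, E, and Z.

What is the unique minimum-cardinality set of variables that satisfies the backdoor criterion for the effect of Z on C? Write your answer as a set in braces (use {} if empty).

{L}

Variables eligible for adjustment (non-descendants of Z, excluding Z and C): {E, L, R, W}.
Backdoor paths from Z to C:
  P1: Z <- L -> R -> E -> C
  P2: Z <- L -> E -> C
  P3: Z <- L -> C
The empty set is not sufficient: P1 (Z <- L -> R -> E -> C) has no collider blocking it and no conditioned non-collider, so it is open.
Try {L}:
  P1: blocked at fork node L ∈ conditioning set.
  P2: blocked at fork node L ∈ conditioning set.
  P3: blocked at fork node L ∈ conditioning set.
{L} contains no descendant of Z and blocks every backdoor path.
No other singleton works — e.g. {R} leaves P2 open — so {L} is the unique smallest valid adjustment set.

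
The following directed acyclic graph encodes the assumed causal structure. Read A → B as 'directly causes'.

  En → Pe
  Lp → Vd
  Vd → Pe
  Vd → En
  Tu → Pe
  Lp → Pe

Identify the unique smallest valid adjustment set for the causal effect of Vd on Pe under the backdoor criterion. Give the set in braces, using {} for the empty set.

Variables eligible for adjustment (non-descendants of Vd, excluding Vd and Pe): {Lp, Tu}.
Backdoor paths from Vd to Pe:
  P1: Vd <- Lp -> Pe
The empty set is not sufficient: P1 (Vd <- Lp -> Pe) has no collider blocking it and no conditioned non-collider, so it is open.
Try {Lp}:
  P1: blocked at fork node Lp ∈ conditioning set.
{Lp} contains no descendant of Vd and blocks every backdoor path.
No other singleton works — e.g. {Tu} leaves P1 open — so {Lp} is the unique smallest valid adjustment set.

{Lp}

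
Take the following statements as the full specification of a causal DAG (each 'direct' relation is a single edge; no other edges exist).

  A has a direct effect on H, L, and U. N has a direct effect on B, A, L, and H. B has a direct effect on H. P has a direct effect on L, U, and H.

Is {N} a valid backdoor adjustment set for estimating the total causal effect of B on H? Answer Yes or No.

Backdoor paths from B to H (paths whose first edge points into B):
  P1: B <- N -> A -> L <- P -> H
  P2: B <- N -> A -> U <- P -> H
  P3: B <- N -> A -> H
  P4: B <- N -> L <- P -> U <- A -> H
  P5: B <- N -> L <- P -> H
  P6: B <- N -> L <- A -> U <- P -> H
  P7: B <- N -> L <- A -> H
  P8: B <- N -> H
Condition 1 (no descendant of B in the set): holds — descendants of B are {H}; none are in {N}.
Condition 2 (every backdoor path blocked by {N}):
  P1: blocked at fork node N ∈ conditioning set.
  P2: blocked at fork node N ∈ conditioning set.
  P3: blocked at fork node N ∈ conditioning set.
  P4: blocked at fork node N ∈ conditioning set.
  P5: blocked at fork node N ∈ conditioning set.
  P6: blocked at fork node N ∈ conditioning set.
  P7: blocked at fork node N ∈ conditioning set.
  P8: blocked at fork node N ∈ conditioning set.
{N} satisfies the backdoor criterion.

Yes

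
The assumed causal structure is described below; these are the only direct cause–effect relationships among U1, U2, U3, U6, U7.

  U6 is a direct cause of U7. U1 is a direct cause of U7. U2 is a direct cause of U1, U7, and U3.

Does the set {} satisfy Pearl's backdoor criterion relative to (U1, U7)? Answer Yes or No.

No

Backdoor paths from U1 to U7 (paths whose first edge points into U1):
  P1: U1 <- U2 -> U7
Condition 1 (no descendant of U1 in the set): holds — descendants of U1 are {U7}; none are in {}.
Condition 2 (every backdoor path blocked by {}):
  P1: open — no interior node is in the conditioning set.
{} does not satisfy the backdoor criterion.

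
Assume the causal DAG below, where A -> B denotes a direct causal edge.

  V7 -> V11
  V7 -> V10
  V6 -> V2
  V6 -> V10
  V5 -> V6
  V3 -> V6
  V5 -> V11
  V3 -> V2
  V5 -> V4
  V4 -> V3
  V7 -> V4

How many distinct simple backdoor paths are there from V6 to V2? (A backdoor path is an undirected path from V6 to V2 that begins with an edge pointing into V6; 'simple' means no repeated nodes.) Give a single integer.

3

A backdoor path from V6 to V2 is any simple undirected path whose first edge points into V6 (i.e. leaves V6 via a parent).
Parents of V6: {V3, V5}.
Enumerating:
  P1: V6 <- V5 -> V4 -> V3 -> V2
  P2: V6 <- V5 -> V11 <- V7 -> V4 -> V3 -> V2
  P3: V6 <- V3 -> V2
That exhausts the simple backdoor paths. Count: 3.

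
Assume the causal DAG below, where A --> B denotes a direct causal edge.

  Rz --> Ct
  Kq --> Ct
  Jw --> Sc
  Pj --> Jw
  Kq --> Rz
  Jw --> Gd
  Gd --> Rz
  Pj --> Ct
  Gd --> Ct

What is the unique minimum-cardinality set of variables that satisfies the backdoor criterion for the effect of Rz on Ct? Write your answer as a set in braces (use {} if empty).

{Gd, Kq}

Variables eligible for adjustment (non-descendants of Rz, excluding Rz and Ct): {Gd, Jw, Kq, Pj, Sc}.
Backdoor paths from Rz to Ct:
  P1: Rz <- Kq -> Ct
  P2: Rz <- Gd <- Jw <- Pj -> Ct
  P3: Rz <- Gd -> Ct
The empty set is not sufficient: P1 (Rz <- Kq -> Ct) has no collider blocking it and no conditioned non-collider, so it is open.
Try {Gd, Kq}:
  P1: blocked at fork node Kq ∈ conditioning set.
  P2: blocked at chain node Gd ∈ conditioning set.
  P3: blocked at fork node Gd ∈ conditioning set.
{Gd, Kq} contains no descendant of Rz and blocks every backdoor path.
Every element of {Gd, Kq} is needed (dropping Gd leaves P2 open; dropping Kq leaves P1 open), so no proper subset is valid.
Among all size-2 subsets of the eligible variables, only {Gd, Kq} blocks every backdoor path, so it is the unique smallest valid adjustment set.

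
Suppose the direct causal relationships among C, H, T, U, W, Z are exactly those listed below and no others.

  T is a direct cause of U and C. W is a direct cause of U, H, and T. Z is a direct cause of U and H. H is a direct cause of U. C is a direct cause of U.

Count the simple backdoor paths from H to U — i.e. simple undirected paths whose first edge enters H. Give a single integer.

A backdoor path from H to U is any simple undirected path whose first edge points into H (i.e. leaves H via a parent).
Parents of H: {W, Z}.
Enumerating:
  P1: H <- W -> T -> C -> U
  P2: H <- W -> T -> U
  P3: H <- W -> U
  P4: H <- Z -> U
That exhausts the simple backdoor paths. Count: 4.

4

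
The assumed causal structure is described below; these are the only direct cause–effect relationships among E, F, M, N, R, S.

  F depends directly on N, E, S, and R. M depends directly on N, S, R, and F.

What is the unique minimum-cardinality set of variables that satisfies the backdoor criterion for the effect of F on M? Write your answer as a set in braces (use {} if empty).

Variables eligible for adjustment (non-descendants of F, excluding F and M): {E, N, R, S}.
Backdoor paths from F to M:
  P1: F <- N -> M
  P2: F <- R -> M
  P3: F <- S -> M
The empty set is not sufficient: P1 (F <- N -> M) has no collider blocking it and no conditioned non-collider, so it is open.
Try {N, R, S}:
  P1: blocked at fork node N ∈ conditioning set.
  P2: blocked at fork node R ∈ conditioning set.
  P3: blocked at fork node S ∈ conditioning set.
{N, R, S} contains no descendant of F and blocks every backdoor path.
Every element of {N, R, S} is needed (dropping N leaves P1 open; dropping R leaves P2 open; dropping S leaves P3 open), so no proper subset is valid.
Among all size-3 subsets of the eligible variables, only {N, R, S} blocks every backdoor path, so it is the unique smallest valid adjustment set.

{N, R, S}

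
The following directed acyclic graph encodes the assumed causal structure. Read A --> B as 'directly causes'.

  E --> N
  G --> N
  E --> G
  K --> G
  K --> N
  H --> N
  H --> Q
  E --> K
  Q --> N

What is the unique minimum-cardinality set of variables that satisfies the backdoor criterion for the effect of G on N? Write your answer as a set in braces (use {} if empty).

Variables eligible for adjustment (non-descendants of G, excluding G and N): {E, H, K, Q}.
Backdoor paths from G to N:
  P1: G <- E -> K -> N
  P2: G <- E -> N
  P3: G <- K <- E -> N
  P4: G <- K -> N
The empty set is not sufficient: P1 (G <- E -> K -> N) has no collider blocking it and no conditioned non-collider, so it is open.
Try {E, K}:
  P1: blocked at fork node E ∈ conditioning set.
  P2: blocked at fork node E ∈ conditioning set.
  P3: blocked at chain node K ∈ conditioning set.
  P4: blocked at fork node K ∈ conditioning set.
{E, K} contains no descendant of G and blocks every backdoor path.
Every element of {E, K} is needed (dropping E leaves P2 open; dropping K leaves P4 open), so no proper subset is valid.
Among all size-2 subsets of the eligible variables, only {E, K} blocks every backdoor path, so it is the unique smallest valid adjustment set.

{E, K}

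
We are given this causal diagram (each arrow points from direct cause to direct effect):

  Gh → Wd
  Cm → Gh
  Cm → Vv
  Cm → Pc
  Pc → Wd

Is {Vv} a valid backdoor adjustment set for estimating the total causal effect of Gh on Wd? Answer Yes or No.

No

Backdoor paths from Gh to Wd (paths whose first edge points into Gh):
  P1: Gh <- Cm -> Pc -> Wd
Condition 1 (no descendant of Gh in the set): holds — descendants of Gh are {Wd}; none are in {Vv}.
Condition 2 (every backdoor path blocked by {Vv}):
  P1: open — no interior node is in the conditioning set.
{Vv} does not satisfy the backdoor criterion.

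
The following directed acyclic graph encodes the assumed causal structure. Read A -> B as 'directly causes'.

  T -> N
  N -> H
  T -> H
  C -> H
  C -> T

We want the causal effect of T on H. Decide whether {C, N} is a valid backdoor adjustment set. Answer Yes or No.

No

Backdoor paths from T to H (paths whose first edge points into T):
  P1: T <- C -> H
Condition 1 (no descendant of T in the set): FAILS — N is a descendant of T.
Condition 2 (every backdoor path blocked by {C, N}):
  P1: blocked at fork node C ∈ conditioning set.
{C, N} does not satisfy the backdoor criterion.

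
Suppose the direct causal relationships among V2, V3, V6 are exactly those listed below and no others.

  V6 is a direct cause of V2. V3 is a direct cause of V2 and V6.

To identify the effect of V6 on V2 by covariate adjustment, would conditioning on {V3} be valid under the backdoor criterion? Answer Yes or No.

Backdoor paths from V6 to V2 (paths whose first edge points into V6):
  P1: V6 <- V3 -> V2
Condition 1 (no descendant of V6 in the set): holds — descendants of V6 are {V2}; none are in {V3}.
Condition 2 (every backdoor path blocked by {V3}):
  P1: blocked at fork node V3 ∈ conditioning set.
{V3} satisfies the backdoor criterion.

Yes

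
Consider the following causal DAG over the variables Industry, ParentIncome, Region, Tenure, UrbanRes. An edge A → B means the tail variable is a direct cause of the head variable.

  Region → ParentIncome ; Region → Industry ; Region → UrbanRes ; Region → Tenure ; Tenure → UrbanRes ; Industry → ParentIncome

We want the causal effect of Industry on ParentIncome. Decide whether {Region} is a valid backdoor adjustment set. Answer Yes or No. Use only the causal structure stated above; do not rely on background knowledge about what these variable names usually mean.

Yes

Backdoor paths from Industry to ParentIncome (paths whose first edge points into Industry):
  P1: Industry <- Region -> ParentIncome
Condition 1 (no descendant of Industry in the set): holds — descendants of Industry are {ParentIncome}; none are in {Region}.
Condition 2 (every backdoor path blocked by {Region}):
  P1: blocked at fork node Region ∈ conditioning set.
{Region} satisfies the backdoor criterion.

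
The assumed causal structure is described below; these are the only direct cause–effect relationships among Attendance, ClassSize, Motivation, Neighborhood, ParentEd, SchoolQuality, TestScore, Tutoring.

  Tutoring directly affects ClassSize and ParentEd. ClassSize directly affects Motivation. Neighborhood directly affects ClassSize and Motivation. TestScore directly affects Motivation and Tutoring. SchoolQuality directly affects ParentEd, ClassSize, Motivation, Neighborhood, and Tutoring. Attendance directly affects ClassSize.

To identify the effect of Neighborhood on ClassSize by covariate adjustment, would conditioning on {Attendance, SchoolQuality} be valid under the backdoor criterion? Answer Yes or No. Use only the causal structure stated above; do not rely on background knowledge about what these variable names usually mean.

Yes

Backdoor paths from Neighborhood to ClassSize (paths whose first edge points into Neighborhood):
  P1: Neighborhood <- SchoolQuality -> Tutoring <- TestScore -> Motivation <- ClassSize
  P2: Neighborhood <- SchoolQuality -> Tutoring -> ClassSize
  P3: Neighborhood <- SchoolQuality -> ClassSize
  P4: Neighborhood <- SchoolQuality -> ParentEd <- Tutoring <- TestScore -> Motivation <- ClassSize
  P5: Neighborhood <- SchoolQuality -> ParentEd <- Tutoring -> ClassSize
  P6: Neighborhood <- SchoolQuality -> Motivation <- TestScore -> Tutoring -> ClassSize
  P7: Neighborhood <- SchoolQuality -> Motivation <- ClassSize
Condition 1 (no descendant of Neighborhood in the set): holds — descendants of Neighborhood are {ClassSize, Motivation}; none are in {Attendance, SchoolQuality}.
Condition 2 (every backdoor path blocked by {Attendance, SchoolQuality}):
  P1: blocked at fork node SchoolQuality ∈ conditioning set.
  P2: blocked at fork node SchoolQuality ∈ conditioning set.
  P3: blocked at fork node SchoolQuality ∈ conditioning set.
  P4: blocked at fork node SchoolQuality ∈ conditioning set.
  P5: blocked at fork node SchoolQuality ∈ conditioning set.
  P6: blocked at fork node SchoolQuality ∈ conditioning set.
  P7: blocked at fork node SchoolQuality ∈ conditioning set.
{Attendance, SchoolQuality} satisfies the backdoor criterion.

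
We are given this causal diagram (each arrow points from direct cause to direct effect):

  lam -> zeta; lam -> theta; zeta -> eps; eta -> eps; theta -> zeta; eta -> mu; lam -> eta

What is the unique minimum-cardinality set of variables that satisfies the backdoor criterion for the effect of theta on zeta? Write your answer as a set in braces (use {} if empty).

Variables eligible for adjustment (non-descendants of theta, excluding theta and zeta): {eta, lam, mu}.
Backdoor paths from theta to zeta:
  P1: theta <- lam -> eta -> eps <- zeta
  P2: theta <- lam -> zeta
The empty set is not sufficient: P2 (theta <- lam -> zeta) has no collider blocking it and no conditioned non-collider, so it is open.
Try {lam}:
  P1: blocked at fork node lam ∈ conditioning set.
  P2: blocked at fork node lam ∈ conditioning set.
{lam} contains no descendant of theta and blocks every backdoor path.
No other singleton works — e.g. {eta} leaves P2 open — so {lam} is the unique smallest valid adjustment set.

{lam}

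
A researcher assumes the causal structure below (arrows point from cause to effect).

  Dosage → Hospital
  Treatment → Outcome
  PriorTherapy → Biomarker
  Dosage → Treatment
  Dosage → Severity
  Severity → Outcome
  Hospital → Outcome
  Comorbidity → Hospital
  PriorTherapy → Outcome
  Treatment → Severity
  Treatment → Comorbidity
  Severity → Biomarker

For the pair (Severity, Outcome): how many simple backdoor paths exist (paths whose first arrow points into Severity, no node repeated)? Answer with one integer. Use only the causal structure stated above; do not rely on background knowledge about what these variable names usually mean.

7

A backdoor path from Severity to Outcome is any simple undirected path whose first edge points into Severity (i.e. leaves Severity via a parent).
Parents of Severity: {Dosage, Treatment}.
Enumerating:
  P1: Severity <- Dosage -> Treatment -> Comorbidity -> Hospital -> Outcome
  P2: Severity <- Dosage -> Treatment -> Outcome
  P3: Severity <- Dosage -> Hospital <- Comorbidity <- Treatment -> Outcome
  P4: Severity <- Dosage -> Hospital -> Outcome
  P5: Severity <- Treatment <- Dosage -> Hospital -> Outcome
  P6: Severity <- Treatment -> Comorbidity -> Hospital -> Outcome
  P7: Severity <- Treatment -> Outcome
That exhausts the simple backdoor paths. Count: 7.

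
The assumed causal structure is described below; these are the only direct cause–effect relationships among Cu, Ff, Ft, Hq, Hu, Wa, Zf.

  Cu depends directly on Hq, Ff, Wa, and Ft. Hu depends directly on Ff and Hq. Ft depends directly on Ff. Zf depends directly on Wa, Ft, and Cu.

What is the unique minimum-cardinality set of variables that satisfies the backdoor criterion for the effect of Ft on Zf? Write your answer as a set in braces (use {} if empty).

Variables eligible for adjustment (non-descendants of Ft, excluding Ft and Zf): {Ff, Hq, Hu, Wa}.
Backdoor paths from Ft to Zf:
  P1: Ft <- Ff -> Hu <- Hq -> Cu <- Wa -> Zf
  P2: Ft <- Ff -> Hu <- Hq -> Cu -> Zf
  P3: Ft <- Ff -> Cu <- Wa -> Zf
  P4: Ft <- Ff -> Cu -> Zf
The empty set is not sufficient: P4 (Ft <- Ff -> Cu -> Zf) has no collider blocking it and no conditioned non-collider, so it is open.
Try {Ff}:
  P1: blocked at fork node Ff ∈ conditioning set.
  P2: blocked at fork node Ff ∈ conditioning set.
  P3: blocked at fork node Ff ∈ conditioning set.
  P4: blocked at fork node Ff ∈ conditioning set.
{Ff} contains no descendant of Ft and blocks every backdoor path.
No other singleton works — e.g. {Hq} leaves P4 open — so {Ff} is the unique smallest valid adjustment set.

{Ff}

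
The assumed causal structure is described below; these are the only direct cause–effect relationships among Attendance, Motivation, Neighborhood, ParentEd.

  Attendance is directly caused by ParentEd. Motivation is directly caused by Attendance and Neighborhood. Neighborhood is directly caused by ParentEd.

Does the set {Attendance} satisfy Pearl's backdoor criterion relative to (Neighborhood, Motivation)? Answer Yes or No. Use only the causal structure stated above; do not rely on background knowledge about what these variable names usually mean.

Yes

Backdoor paths from Neighborhood to Motivation (paths whose first edge points into Neighborhood):
  P1: Neighborhood <- ParentEd -> Attendance -> Motivation
Condition 1 (no descendant of Neighborhood in the set): holds — descendants of Neighborhood are {Motivation}; none are in {Attendance}.
Condition 2 (every backdoor path blocked by {Attendance}):
  P1: blocked at chain node Attendance ∈ conditioning set.
{Attendance} satisfies the backdoor criterion.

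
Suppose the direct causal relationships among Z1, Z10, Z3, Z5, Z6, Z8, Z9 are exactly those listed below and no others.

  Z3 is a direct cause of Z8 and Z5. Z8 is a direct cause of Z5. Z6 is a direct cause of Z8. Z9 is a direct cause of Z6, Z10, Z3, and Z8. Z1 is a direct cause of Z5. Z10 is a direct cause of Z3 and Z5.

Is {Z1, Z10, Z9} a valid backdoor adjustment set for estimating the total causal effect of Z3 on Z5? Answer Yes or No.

Yes

Backdoor paths from Z3 to Z5 (paths whose first edge points into Z3):
  P1: Z3 <- Z9 -> Z10 -> Z5
  P2: Z3 <- Z9 -> Z6 -> Z8 -> Z5
  P3: Z3 <- Z9 -> Z8 -> Z5
  P4: Z3 <- Z10 <- Z9 -> Z6 -> Z8 -> Z5
  P5: Z3 <- Z10 <- Z9 -> Z8 -> Z5
  P6: Z3 <- Z10 -> Z5
Condition 1 (no descendant of Z3 in the set): holds — descendants of Z3 are {Z5, Z8}; none are in {Z1, Z10, Z9}.
Condition 2 (every backdoor path blocked by {Z1, Z10, Z9}):
  P1: blocked at fork node Z9 ∈ conditioning set.
  P2: blocked at fork node Z9 ∈ conditioning set.
  P3: blocked at fork node Z9 ∈ conditioning set.
  P4: blocked at chain node Z10 ∈ conditioning set.
  P5: blocked at chain node Z10 ∈ conditioning set.
  P6: blocked at fork node Z10 ∈ conditioning set.
{Z1, Z10, Z9} satisfies the backdoor criterion.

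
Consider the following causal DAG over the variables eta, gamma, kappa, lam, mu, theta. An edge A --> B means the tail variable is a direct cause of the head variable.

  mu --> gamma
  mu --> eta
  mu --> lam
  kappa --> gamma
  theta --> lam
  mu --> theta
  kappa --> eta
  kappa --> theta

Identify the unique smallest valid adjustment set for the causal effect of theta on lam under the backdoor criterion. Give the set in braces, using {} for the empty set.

{mu}

Variables eligible for adjustment (non-descendants of theta, excluding theta and lam): {eta, gamma, kappa, mu}.
Backdoor paths from theta to lam:
  P1: theta <- kappa -> gamma <- mu -> lam
  P2: theta <- kappa -> eta <- mu -> lam
  P3: theta <- mu -> lam
The empty set is not sufficient: P3 (theta <- mu -> lam) has no collider blocking it and no conditioned non-collider, so it is open.
Try {mu}:
  P1: blocked at collider gamma (neither it nor any descendant is in the conditioning set).
  P2: blocked at collider eta (neither it nor any descendant is in the conditioning set).
  P3: blocked at fork node mu ∈ conditioning set.
{mu} contains no descendant of theta and blocks every backdoor path.
No other singleton works — e.g. {kappa} leaves P3 open — so {mu} is the unique smallest valid adjustment set.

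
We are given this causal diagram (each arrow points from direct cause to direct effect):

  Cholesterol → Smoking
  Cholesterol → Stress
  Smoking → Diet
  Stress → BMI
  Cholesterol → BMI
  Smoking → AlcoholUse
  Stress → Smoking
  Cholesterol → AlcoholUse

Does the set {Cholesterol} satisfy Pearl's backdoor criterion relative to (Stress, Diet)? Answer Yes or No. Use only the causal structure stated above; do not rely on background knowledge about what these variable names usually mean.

Backdoor paths from Stress to Diet (paths whose first edge points into Stress):
  P1: Stress <- Cholesterol -> Smoking -> Diet
  P2: Stress <- Cholesterol -> AlcoholUse <- Smoking -> Diet
Condition 1 (no descendant of Stress in the set): holds — descendants of Stress are {AlcoholUse, BMI, Diet, Smoking}; none are in {Cholesterol}.
Condition 2 (every backdoor path blocked by {Cholesterol}):
  P1: blocked at fork node Cholesterol ∈ conditioning set.
  P2: blocked at fork node Cholesterol ∈ conditioning set.
{Cholesterol} satisfies the backdoor criterion.

Yes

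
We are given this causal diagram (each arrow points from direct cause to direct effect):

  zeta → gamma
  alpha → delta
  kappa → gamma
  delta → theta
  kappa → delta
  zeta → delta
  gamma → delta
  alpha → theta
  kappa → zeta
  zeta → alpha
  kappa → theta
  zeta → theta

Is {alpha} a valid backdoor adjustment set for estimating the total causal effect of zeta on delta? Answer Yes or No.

No

Backdoor paths from zeta to delta (paths whose first edge points into zeta):
  P1: zeta <- kappa -> gamma -> delta
  P2: zeta <- kappa -> delta
  P3: zeta <- kappa -> theta <- alpha -> delta
  P4: zeta <- kappa -> theta <- delta
Condition 1 (no descendant of zeta in the set): FAILS — alpha is a descendant of zeta.
Condition 2 (every backdoor path blocked by {alpha}):
  P1: open — no interior node is in the conditioning set.
  P2: open — no interior node is in the conditioning set.
  P3: blocked at collider theta (neither it nor any descendant is in the conditioning set).
  P4: blocked at collider theta (neither it nor any descendant is in the conditioning set).
{alpha} does not satisfy the backdoor criterion.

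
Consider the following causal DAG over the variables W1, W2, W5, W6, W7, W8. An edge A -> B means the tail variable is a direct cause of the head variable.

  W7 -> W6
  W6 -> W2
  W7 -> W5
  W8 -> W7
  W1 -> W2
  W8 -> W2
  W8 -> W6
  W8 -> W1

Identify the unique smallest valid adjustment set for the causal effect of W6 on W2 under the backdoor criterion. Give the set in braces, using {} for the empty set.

{W8}

Variables eligible for adjustment (non-descendants of W6, excluding W6 and W2): {W1, W5, W7, W8}.
Backdoor paths from W6 to W2:
  P1: W6 <- W8 -> W1 -> W2
  P2: W6 <- W8 -> W2
  P3: W6 <- W7 <- W8 -> W1 -> W2
  P4: W6 <- W7 <- W8 -> W2
The empty set is not sufficient: P1 (W6 <- W8 -> W1 -> W2) has no collider blocking it and no conditioned non-collider, so it is open.
Try {W8}:
  P1: blocked at fork node W8 ∈ conditioning set.
  P2: blocked at fork node W8 ∈ conditioning set.
  P3: blocked at fork node W8 ∈ conditioning set.
  P4: blocked at fork node W8 ∈ conditioning set.
{W8} contains no descendant of W6 and blocks every backdoor path.
No other singleton works — e.g. {W7} leaves P1 open — so {W8} is the unique smallest valid adjustment set.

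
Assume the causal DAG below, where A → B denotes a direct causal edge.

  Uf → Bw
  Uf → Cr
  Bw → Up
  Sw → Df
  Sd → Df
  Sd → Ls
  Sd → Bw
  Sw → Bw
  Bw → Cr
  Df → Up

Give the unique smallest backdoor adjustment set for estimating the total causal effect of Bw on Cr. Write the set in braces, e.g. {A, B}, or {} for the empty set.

Variables eligible for adjustment (non-descendants of Bw, excluding Bw and Cr): {Df, Ls, Sd, Sw, Uf}.
Backdoor paths from Bw to Cr:
  P1: Bw <- Uf -> Cr
The empty set is not sufficient: P1 (Bw <- Uf -> Cr) has no collider blocking it and no conditioned non-collider, so it is open.
Try {Uf}:
  P1: blocked at fork node Uf ∈ conditioning set.
{Uf} contains no descendant of Bw and blocks every backdoor path.
No other singleton works — e.g. {Sw} leaves P1 open — so {Uf} is the unique smallest valid adjustment set.

{Uf}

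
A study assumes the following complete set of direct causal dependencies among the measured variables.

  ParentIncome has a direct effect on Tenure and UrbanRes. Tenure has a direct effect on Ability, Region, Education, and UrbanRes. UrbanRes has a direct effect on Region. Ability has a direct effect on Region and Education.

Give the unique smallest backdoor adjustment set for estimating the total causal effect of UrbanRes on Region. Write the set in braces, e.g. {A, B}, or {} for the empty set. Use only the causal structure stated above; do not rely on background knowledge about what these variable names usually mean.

Variables eligible for adjustment (non-descendants of UrbanRes, excluding UrbanRes and Region): {Ability, Education, ParentIncome, Tenure}.
Backdoor paths from UrbanRes to Region:
  P1: UrbanRes <- ParentIncome -> Tenure -> Ability -> Region
  P2: UrbanRes <- ParentIncome -> Tenure -> Education <- Ability -> Region
  P3: UrbanRes <- ParentIncome -> Tenure -> Region
  P4: UrbanRes <- Tenure -> Ability -> Region
  P5: UrbanRes <- Tenure -> Education <- Ability -> Region
  P6: UrbanRes <- Tenure -> Region
The empty set is not sufficient: P1 (UrbanRes <- ParentIncome -> Tenure -> Ability -> Region) has no collider blocking it and no conditioned non-collider, so it is open.
Try {Tenure}:
  P1: blocked at chain node Tenure ∈ conditioning set.
  P2: blocked at chain node Tenure ∈ conditioning set.
  P3: blocked at chain node Tenure ∈ conditioning set.
  P4: blocked at fork node Tenure ∈ conditioning set.
  P5: blocked at fork node Tenure ∈ conditioning set.
  P6: blocked at fork node Tenure ∈ conditioning set.
{Tenure} contains no descendant of UrbanRes and blocks every backdoor path.
No other singleton works — e.g. {ParentIncome} leaves P4 open — so {Tenure} is the unique smallest valid adjustment set.

{Tenure}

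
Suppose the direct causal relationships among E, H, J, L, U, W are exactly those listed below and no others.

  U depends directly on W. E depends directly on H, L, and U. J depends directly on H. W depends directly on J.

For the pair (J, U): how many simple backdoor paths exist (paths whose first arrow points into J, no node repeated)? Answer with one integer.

A backdoor path from J to U is any simple undirected path whose first edge points into J (i.e. leaves J via a parent).
Parents of J: {H}.
Enumerating:
  P1: J <- H -> E <- U
That exhausts the simple backdoor paths. Count: 1.

1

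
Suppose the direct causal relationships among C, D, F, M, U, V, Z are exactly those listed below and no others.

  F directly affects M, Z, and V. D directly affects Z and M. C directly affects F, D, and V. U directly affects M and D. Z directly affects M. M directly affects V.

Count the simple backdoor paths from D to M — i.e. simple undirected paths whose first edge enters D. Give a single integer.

7

A backdoor path from D to M is any simple undirected path whose first edge points into D (i.e. leaves D via a parent).
Parents of D: {C, U}.
Enumerating:
  P1: D <- U -> M
  P2: D <- C -> F -> Z -> M
  P3: D <- C -> F -> M
  P4: D <- C -> F -> V <- M
  P5: D <- C -> V <- F -> Z -> M
  P6: D <- C -> V <- F -> M
  P7: D <- C -> V <- M
That exhausts the simple backdoor paths. Count: 7.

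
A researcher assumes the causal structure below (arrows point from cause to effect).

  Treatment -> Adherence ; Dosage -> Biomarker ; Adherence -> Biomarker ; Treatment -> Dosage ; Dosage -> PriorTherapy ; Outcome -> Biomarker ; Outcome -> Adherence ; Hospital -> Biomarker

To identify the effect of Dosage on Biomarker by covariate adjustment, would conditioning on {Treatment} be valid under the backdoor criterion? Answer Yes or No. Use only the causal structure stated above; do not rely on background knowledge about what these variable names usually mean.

Yes

Backdoor paths from Dosage to Biomarker (paths whose first edge points into Dosage):
  P1: Dosage <- Treatment -> Adherence <- Outcome -> Biomarker
  P2: Dosage <- Treatment -> Adherence -> Biomarker
Condition 1 (no descendant of Dosage in the set): holds — descendants of Dosage are {Biomarker, PriorTherapy}; none are in {Treatment}.
Condition 2 (every backdoor path blocked by {Treatment}):
  P1: blocked at fork node Treatment ∈ conditioning set.
  P2: blocked at fork node Treatment ∈ conditioning set.
{Treatment} satisfies the backdoor criterion.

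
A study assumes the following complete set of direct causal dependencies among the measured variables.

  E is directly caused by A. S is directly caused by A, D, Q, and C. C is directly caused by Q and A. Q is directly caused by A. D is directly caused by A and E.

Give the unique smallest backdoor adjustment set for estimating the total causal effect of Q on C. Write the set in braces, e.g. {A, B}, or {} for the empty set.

{A}

Variables eligible for adjustment (non-descendants of Q, excluding Q and C): {A, D, E}.
Backdoor paths from Q to C:
  P1: Q <- A -> E -> D -> S <- C
  P2: Q <- A -> D -> S <- C
  P3: Q <- A -> C
  P4: Q <- A -> S <- C
The empty set is not sufficient: P3 (Q <- A -> C) has no collider blocking it and no conditioned non-collider, so it is open.
Try {A}:
  P1: blocked at fork node A ∈ conditioning set.
  P2: blocked at fork node A ∈ conditioning set.
  P3: blocked at fork node A ∈ conditioning set.
  P4: blocked at fork node A ∈ conditioning set.
{A} contains no descendant of Q and blocks every backdoor path.
No other singleton works — e.g. {E} leaves P3 open — so {A} is the unique smallest valid adjustment set.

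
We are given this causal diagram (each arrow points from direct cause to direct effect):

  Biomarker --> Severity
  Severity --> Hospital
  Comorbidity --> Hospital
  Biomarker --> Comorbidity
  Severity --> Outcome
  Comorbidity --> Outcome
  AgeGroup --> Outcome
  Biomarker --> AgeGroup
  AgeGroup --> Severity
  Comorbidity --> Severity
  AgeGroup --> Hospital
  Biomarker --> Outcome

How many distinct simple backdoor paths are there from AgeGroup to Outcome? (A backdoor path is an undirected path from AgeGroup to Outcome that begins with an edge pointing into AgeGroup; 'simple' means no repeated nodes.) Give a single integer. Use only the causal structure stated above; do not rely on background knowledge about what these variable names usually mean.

A backdoor path from AgeGroup to Outcome is any simple undirected path whose first edge points into AgeGroup (i.e. leaves AgeGroup via a parent).
Parents of AgeGroup: {Biomarker}.
Enumerating:
  P1: AgeGroup <- Biomarker -> Comorbidity -> Severity -> Outcome
  P2: AgeGroup <- Biomarker -> Comorbidity -> Outcome
  P3: AgeGroup <- Biomarker -> Comorbidity -> Hospital <- Severity -> Outcome
  P4: AgeGroup <- Biomarker -> Severity <- Comorbidity -> Outcome
  P5: AgeGroup <- Biomarker -> Severity -> Outcome
  P6: AgeGroup <- Biomarker -> Severity -> Hospital <- Comorbidity -> Outcome
  P7: AgeGroup <- Biomarker -> Outcome
That exhausts the simple backdoor paths. Count: 7.

7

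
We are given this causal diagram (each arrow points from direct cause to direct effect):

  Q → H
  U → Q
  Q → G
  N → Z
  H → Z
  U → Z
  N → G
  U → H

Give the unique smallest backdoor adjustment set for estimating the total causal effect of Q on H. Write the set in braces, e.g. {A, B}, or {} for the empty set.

Variables eligible for adjustment (non-descendants of Q, excluding Q and H): {N, U}.
Backdoor paths from Q to H:
  P1: Q <- U -> H
  P2: Q <- U -> Z <- H
The empty set is not sufficient: P1 (Q <- U -> H) has no collider blocking it and no conditioned non-collider, so it is open.
Try {U}:
  P1: blocked at fork node U ∈ conditioning set.
  P2: blocked at fork node U ∈ conditioning set.
{U} contains no descendant of Q and blocks every backdoor path.
No other singleton works — e.g. {N} leaves P1 open — so {U} is the unique smallest valid adjustment set.

{U}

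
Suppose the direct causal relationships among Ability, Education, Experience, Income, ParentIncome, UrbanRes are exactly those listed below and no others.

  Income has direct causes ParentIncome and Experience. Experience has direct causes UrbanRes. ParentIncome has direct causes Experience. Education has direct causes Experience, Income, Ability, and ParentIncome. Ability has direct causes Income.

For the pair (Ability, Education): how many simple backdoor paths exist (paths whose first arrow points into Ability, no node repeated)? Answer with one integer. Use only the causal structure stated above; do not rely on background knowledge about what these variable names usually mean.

A backdoor path from Ability to Education is any simple undirected path whose first edge points into Ability (i.e. leaves Ability via a parent).
Parents of Ability: {Income}.
Enumerating:
  P1: Ability <- Income <- Experience -> ParentIncome -> Education
  P2: Ability <- Income <- Experience -> Education
  P3: Ability <- Income <- ParentIncome <- Experience -> Education
  P4: Ability <- Income <- ParentIncome -> Education
  P5: Ability <- Income -> Education
That exhausts the simple backdoor paths. Count: 5.

5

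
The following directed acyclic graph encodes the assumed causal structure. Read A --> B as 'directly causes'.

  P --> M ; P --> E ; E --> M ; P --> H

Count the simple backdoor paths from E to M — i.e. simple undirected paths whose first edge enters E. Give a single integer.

A backdoor path from E to M is any simple undirected path whose first edge points into E (i.e. leaves E via a parent).
Parents of E: {P}.
Enumerating:
  P1: E <- P -> M
That exhausts the simple backdoor paths. Count: 1.

1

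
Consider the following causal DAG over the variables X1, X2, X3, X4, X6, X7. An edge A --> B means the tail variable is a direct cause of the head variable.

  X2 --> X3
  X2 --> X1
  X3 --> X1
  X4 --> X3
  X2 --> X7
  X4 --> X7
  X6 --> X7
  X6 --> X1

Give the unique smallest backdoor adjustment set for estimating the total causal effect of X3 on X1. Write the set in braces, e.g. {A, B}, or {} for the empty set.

{X2}

Variables eligible for adjustment (non-descendants of X3, excluding X3 and X1): {X2, X4, X6, X7}.
Backdoor paths from X3 to X1:
  P1: X3 <- X2 -> X1
  P2: X3 <- X2 -> X7 <- X6 -> X1
  P3: X3 <- X4 -> X7 <- X2 -> X1
  P4: X3 <- X4 -> X7 <- X6 -> X1
The empty set is not sufficient: P1 (X3 <- X2 -> X1) has no collider blocking it and no conditioned non-collider, so it is open.
Try {X2}:
  P1: blocked at fork node X2 ∈ conditioning set.
  P2: blocked at fork node X2 ∈ conditioning set.
  P3: blocked at collider X7 (neither it nor any descendant is in the conditioning set).
  P4: blocked at collider X7 (neither it nor any descendant is in the conditioning set).
{X2} contains no descendant of X3 and blocks every backdoor path.
No other singleton works — e.g. {X4} leaves P1 open — so {X2} is the unique smallest valid adjustment set.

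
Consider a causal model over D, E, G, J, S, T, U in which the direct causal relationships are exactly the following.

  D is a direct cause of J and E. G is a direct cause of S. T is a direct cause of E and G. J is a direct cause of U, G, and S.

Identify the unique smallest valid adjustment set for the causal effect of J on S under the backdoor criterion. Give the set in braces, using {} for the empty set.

Variables eligible for adjustment (non-descendants of J, excluding J and S): {D, E, T}.
Backdoor paths from J to S:
  P1: J <- D -> E <- T -> G -> S
Each backdoor path contains an unconditioned collider, so every path is already blocked with the empty conditioning set:
  P1: blocked at collider E (neither it nor any descendant is in the conditioning set).
The empty set is therefore the unique smallest valid set.

{}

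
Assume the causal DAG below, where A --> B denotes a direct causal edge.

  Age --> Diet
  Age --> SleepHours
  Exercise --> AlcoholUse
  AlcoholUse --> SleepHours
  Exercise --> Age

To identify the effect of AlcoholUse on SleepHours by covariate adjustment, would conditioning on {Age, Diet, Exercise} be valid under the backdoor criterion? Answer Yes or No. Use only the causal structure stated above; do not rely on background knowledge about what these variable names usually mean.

Yes

Backdoor paths from AlcoholUse to SleepHours (paths whose first edge points into AlcoholUse):
  P1: AlcoholUse <- Exercise -> Age -> SleepHours
Condition 1 (no descendant of AlcoholUse in the set): holds — descendants of AlcoholUse are {SleepHours}; none are in {Age, Diet, Exercise}.
Condition 2 (every backdoor path blocked by {Age, Diet, Exercise}):
  P1: blocked at fork node Exercise ∈ conditioning set.
{Age, Diet, Exercise} satisfies the backdoor criterion.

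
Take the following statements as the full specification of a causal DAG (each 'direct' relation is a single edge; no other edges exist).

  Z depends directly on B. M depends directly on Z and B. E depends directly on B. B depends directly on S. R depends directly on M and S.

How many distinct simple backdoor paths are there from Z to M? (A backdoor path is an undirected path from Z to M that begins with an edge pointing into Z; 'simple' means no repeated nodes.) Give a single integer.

2

A backdoor path from Z to M is any simple undirected path whose first edge points into Z (i.e. leaves Z via a parent).
Parents of Z: {B}.
Enumerating:
  P1: Z <- B <- S -> R <- M
  P2: Z <- B -> M
That exhausts the simple backdoor paths. Count: 2.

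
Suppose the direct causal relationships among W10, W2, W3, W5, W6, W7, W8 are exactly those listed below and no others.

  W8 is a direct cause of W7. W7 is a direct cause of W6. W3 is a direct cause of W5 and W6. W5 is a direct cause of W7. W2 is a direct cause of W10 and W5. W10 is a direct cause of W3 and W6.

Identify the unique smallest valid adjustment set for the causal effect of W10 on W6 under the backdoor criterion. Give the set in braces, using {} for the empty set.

{W2}

Variables eligible for adjustment (non-descendants of W10, excluding W10 and W6): {W2, W8}.
Backdoor paths from W10 to W6:
  P1: W10 <- W2 -> W5 <- W3 -> W6
  P2: W10 <- W2 -> W5 -> W7 -> W6
The empty set is not sufficient: P2 (W10 <- W2 -> W5 -> W7 -> W6) has no collider blocking it and no conditioned non-collider, so it is open.
Try {W2}:
  P1: blocked at fork node W2 ∈ conditioning set.
  P2: blocked at fork node W2 ∈ conditioning set.
{W2} contains no descendant of W10 and blocks every backdoor path.
No other singleton works — e.g. {W8} leaves P2 open — so {W2} is the unique smallest valid adjustment set.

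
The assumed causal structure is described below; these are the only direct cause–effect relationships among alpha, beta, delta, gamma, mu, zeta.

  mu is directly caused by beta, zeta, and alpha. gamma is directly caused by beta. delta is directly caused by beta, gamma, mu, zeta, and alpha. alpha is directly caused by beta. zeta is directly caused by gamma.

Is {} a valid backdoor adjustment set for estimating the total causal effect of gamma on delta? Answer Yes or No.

No

Backdoor paths from gamma to delta (paths whose first edge points into gamma):
  P1: gamma <- beta -> alpha -> mu <- zeta -> delta
  P2: gamma <- beta -> alpha -> mu -> delta
  P3: gamma <- beta -> alpha -> delta
  P4: gamma <- beta -> mu <- zeta -> delta
  P5: gamma <- beta -> mu <- alpha -> delta
  P6: gamma <- beta -> mu -> delta
  P7: gamma <- beta -> delta
Condition 1 (no descendant of gamma in the set): holds — descendants of gamma are {delta, mu, zeta}; none are in {}.
Condition 2 (every backdoor path blocked by {}):
  P1: blocked at collider mu (neither it nor any descendant is in the conditioning set).
  P2: open — no interior node is in the conditioning set.
  P3: open — no interior node is in the conditioning set.
  P4: blocked at collider mu (neither it nor any descendant is in the conditioning set).
  P5: blocked at collider mu (neither it nor any descendant is in the conditioning set).
  P6: open — no interior node is in the conditioning set.
  P7: open — no interior node is in the conditioning set.
{} does not satisfy the backdoor criterion.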